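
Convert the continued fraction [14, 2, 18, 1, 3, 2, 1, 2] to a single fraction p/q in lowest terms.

19543/1349

Fold from the inside: start with 2/1.
  1 + 1/2 = 3/2
  2 + 2/3 = 8/3
  3 + 3/8 = 27/8
  1 + 8/27 = 35/27
  18 + 27/35 = 657/35
  2 + 35/657 = 1349/657
  14 + 657/1349 = 19543/1349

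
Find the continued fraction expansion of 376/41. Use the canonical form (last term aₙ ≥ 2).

376 = 9×41 + 7
41 = 5×7 + 6
7 = 1×6 + 1
6 = 6×1 + 0  (stop)
So 376/41 = [9; 5, 1, 6].

[9; 5, 1, 6]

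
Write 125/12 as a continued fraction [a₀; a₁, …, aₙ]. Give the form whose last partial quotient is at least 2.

[10; 2, 2, 2]

125 = 10*12 + 5
12 = 2*5 + 2
5 = 2*2 + 1
2 = 2*1 + 0  (stop)
So 125/12 = [10; 2, 2, 2].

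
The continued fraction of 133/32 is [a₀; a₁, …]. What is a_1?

133 = 4·32 + 5   →  a_0 = 4
32 = 6·5 + 2   →  a_1 = 6

6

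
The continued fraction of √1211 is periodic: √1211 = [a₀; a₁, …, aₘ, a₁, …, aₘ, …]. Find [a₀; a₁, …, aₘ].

a₀ = ⌊√1211⌋ = 34.
With m₀=0, d₀=1 and mₖ₊₁ = dₖaₖ − mₖ, dₖ₊₁ = (n − mₖ₊₁²)/dₖ, aₖ₊₁ = ⌊(a₀+mₖ₊₁)/dₖ₊₁⌋:
  k=1: m=34, d=55, a=1
  k=2: m=21, d=14, a=3
  k=3: m=21, d=55, a=1
  k=4: m=34, d=1, a=68
d=1 and a=2a₀=68 at k=4, so the next step gives (m, d) = (34, 55) again — its k=1 value — and the period has length 4.

[34; 1, 3, 1, 68]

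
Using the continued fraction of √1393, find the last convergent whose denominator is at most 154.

√1393 = [37; 3, 10, 3, 74, …] (period length 4).
Convergents:
  p_0/q_0 = 37/1
  p_1/q_1 = 112/3
  p_2/q_2 = 1157/31
  p_3/q_3 = 3583/96
  p_4/q_4 = 266299/7135
q_3 = 96 ≤ 154 < 7135 = q_4, so the answer is 3583/96.

3583/96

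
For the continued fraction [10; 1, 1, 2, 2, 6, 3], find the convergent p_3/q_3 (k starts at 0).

53/5

Using pₖ = aₖpₖ₋₁ + pₖ₋₂, qₖ = aₖqₖ₋₁ + qₖ₋₂ (with p₋₁=1, p₋₂=0, q₋₁=0, q₋₂=1):
  k=0: a=10, p=10, q=1
  k=1: a=1, p=11, q=1
  k=2: a=1, p=21, q=2
  k=3: a=2, p=53, q=5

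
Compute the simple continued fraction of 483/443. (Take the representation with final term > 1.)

483 = 1·443 + 40
443 = 11·40 + 3
40 = 13·3 + 1
3 = 3·1 + 0  (stop)
So 483/443 = [1; 11, 13, 3].

[1; 11, 13, 3]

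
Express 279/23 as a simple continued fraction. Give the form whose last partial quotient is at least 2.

279 = 12×23 + 3
23 = 7×3 + 2
3 = 1×2 + 1
2 = 2×1 + 0  (stop)
So 279/23 = [12; 7, 1, 2].

[12; 7, 1, 2]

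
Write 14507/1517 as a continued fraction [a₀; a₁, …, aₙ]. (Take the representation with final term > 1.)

[9; 1, 1, 3, 2, 8, 5, 2]

14507 = 9×1517 + 854
1517 = 1×854 + 663
854 = 1×663 + 191
663 = 3×191 + 90
191 = 2×90 + 11
90 = 8×11 + 2
11 = 5×2 + 1
2 = 2×1 + 0  (stop)
So 14507/1517 = [9; 1, 1, 3, 2, 8, 5, 2].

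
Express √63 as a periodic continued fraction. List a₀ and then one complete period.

[7; 1, 14]

a₀ = ⌊√63⌋ = 7.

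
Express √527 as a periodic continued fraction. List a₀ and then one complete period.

[22; 1, 21, 1, 44]

a₀ = ⌊√527⌋ = 22.
With m₀=0, d₀=1 and mₖ₊₁ = dₖaₖ − mₖ, dₖ₊₁ = (n − mₖ₊₁²)/dₖ, aₖ₊₁ = ⌊(a₀+mₖ₊₁)/dₖ₊₁⌋:
  k=1: m=22, d=43, a=1
  k=2: m=21, d=2, a=21
  k=3: m=21, d=43, a=1
  k=4: m=22, d=1, a=44
d=1 and a=2a₀=44 at k=4, so the next step gives (m, d) = (22, 43) again — its k=1 value — and the period has length 4.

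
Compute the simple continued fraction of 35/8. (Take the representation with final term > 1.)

[4; 2, 1, 2]

35 = 4*8 + 3
8 = 2*3 + 2
3 = 1*2 + 1
2 = 2*1 + 0  (stop)
So 35/8 = [4; 2, 1, 2].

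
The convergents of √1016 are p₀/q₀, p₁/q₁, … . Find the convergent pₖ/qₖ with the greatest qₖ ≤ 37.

√1016 = [31; 1, 6, 1, 62, …] (period length 4).
Convergents:
  p_0/q_0 = 31/1
  p_1/q_1 = 32/1
  p_2/q_2 = 223/7
  p_3/q_3 = 255/8
  p_4/q_4 = 16033/503
q_3 = 8 ≤ 37 < 503 = q_4, so the answer is 255/8.

255/8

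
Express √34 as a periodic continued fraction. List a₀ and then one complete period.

a₀ = ⌊√34⌋ = 5.
With m₀=0, d₀=1 and mₖ₊₁ = dₖaₖ − mₖ, dₖ₊₁ = (n − mₖ₊₁²)/dₖ, aₖ₊₁ = ⌊(a₀+mₖ₊₁)/dₖ₊₁⌋:
  k=1: m=5, d=9, a=1
  k=2: m=4, d=2, a=4
  k=3: m=4, d=9, a=1
  k=4: m=5, d=1, a=10
d=1 and a=2a₀=10 at k=4, so the next step gives (m, d) = (5, 9) again — its k=1 value — and the period has length 4.

[5; 1, 4, 1, 10]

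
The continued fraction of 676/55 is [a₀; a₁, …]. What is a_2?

2

676 = 12·55 + 16   →  a_0 = 12
55 = 3·16 + 7   →  a_1 = 3
16 = 2·7 + 2   →  a_2 = 2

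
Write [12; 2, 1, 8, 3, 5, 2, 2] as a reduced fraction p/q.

Using pₖ = aₖpₖ₋₁ + pₖ₋₂ and qₖ = aₖqₖ₋₁ + qₖ₋₂:
  k=0: a=12, p=12, q=1
  k=1: a=2, p=25, q=2
  k=2: a=1, p=37, q=3
  k=3: a=8, p=321, q=26
  k=4: a=3, p=1000, q=81
  k=5: a=5, p=5321, q=431
  k=6: a=2, p=11642, q=943
  k=7: a=2, p=28605, q=2317

28605/2317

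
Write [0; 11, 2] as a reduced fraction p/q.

2/23

Using pₖ = aₖpₖ₋₁ + pₖ₋₂ and qₖ = aₖqₖ₋₁ + qₖ₋₂:
  k=0: a=0, p=0, q=1
  k=1: a=11, p=1, q=11
  k=2: a=2, p=2, q=23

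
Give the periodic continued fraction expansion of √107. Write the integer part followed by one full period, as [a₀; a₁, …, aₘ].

a₀ = ⌊√107⌋ = 10.
With m₀=0, d₀=1 and mₖ₊₁ = dₖaₖ − mₖ, dₖ₊₁ = (n − mₖ₊₁²)/dₖ, aₖ₊₁ = ⌊(a₀+mₖ₊₁)/dₖ₊₁⌋:
  k=1: m=10, d=7, a=2
  k=2: m=4, d=13, a=1
  k=3: m=9, d=2, a=9
  k=4: m=9, d=13, a=1
  k=5: m=4, d=7, a=2
  k=6: m=10, d=1, a=20
d=1 and a=2a₀=20 at k=6, so the next step gives (m, d) = (10, 7) again — its k=1 value — and the period has length 6.

[10; 2, 1, 9, 1, 2, 20]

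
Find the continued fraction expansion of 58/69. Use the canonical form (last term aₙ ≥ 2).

58 = 0*69 + 58
69 = 1*58 + 11
58 = 5*11 + 3
11 = 3*3 + 2
3 = 1*2 + 1
2 = 2*1 + 0  (stop)
So 58/69 = [0; 1, 5, 3, 1, 2].

[0; 1, 5, 3, 1, 2]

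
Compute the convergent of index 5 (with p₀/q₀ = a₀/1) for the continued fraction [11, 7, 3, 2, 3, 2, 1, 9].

4466/401

Using pₖ = aₖpₖ₋₁ + pₖ₋₂, qₖ = aₖqₖ₋₁ + qₖ₋₂ (with p₋₁=1, p₋₂=0, q₋₁=0, q₋₂=1):
  k=0: a=11, p=11, q=1
  k=1: a=7, p=78, q=7
  k=2: a=3, p=245, q=22
  k=3: a=2, p=568, q=51
  k=4: a=3, p=1949, q=175
  k=5: a=2, p=4466, q=401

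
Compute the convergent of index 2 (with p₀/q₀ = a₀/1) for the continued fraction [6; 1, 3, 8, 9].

Using pₖ = aₖpₖ₋₁ + pₖ₋₂, qₖ = aₖqₖ₋₁ + qₖ₋₂ (with p₋₁=1, p₋₂=0, q₋₁=0, q₋₂=1):
  k=0: a=6, p=6, q=1
  k=1: a=1, p=7, q=1
  k=2: a=3, p=27, q=4

27/4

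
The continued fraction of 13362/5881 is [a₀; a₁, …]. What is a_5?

13362 = 2·5881 + 1600   →  a_0 = 2
5881 = 3·1600 + 1081   →  a_1 = 3
1600 = 1·1081 + 519   →  a_2 = 1
1081 = 2·519 + 43   →  a_3 = 2
519 = 12·43 + 3   →  a_4 = 12
43 = 14·3 + 1   →  a_5 = 14

14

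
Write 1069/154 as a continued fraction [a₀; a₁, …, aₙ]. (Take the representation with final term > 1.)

[6; 1, 16, 9]

1069 = 6·154 + 145
154 = 1·145 + 9
145 = 16·9 + 1
9 = 9·1 + 0  (stop)
So 1069/154 = [6; 1, 16, 9].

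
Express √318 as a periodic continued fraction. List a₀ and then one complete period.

a₀ = ⌊√318⌋ = 17.
With m₀=0, d₀=1 and mₖ₊₁ = dₖaₖ − mₖ, dₖ₊₁ = (n − mₖ₊₁²)/dₖ, aₖ₊₁ = ⌊(a₀+mₖ₊₁)/dₖ₊₁⌋:
  k=1: m=17, d=29, a=1
  k=2: m=12, d=6, a=4
  k=3: m=12, d=29, a=1
  k=4: m=17, d=1, a=34
d=1 and a=2a₀=34 at k=4, so the next step gives (m, d) = (17, 29) again — its k=1 value — and the period has length 4.

[17; 1, 4, 1, 34]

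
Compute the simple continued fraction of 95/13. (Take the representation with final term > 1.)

95 = 7*13 + 4
13 = 3*4 + 1
4 = 4*1 + 0  (stop)
So 95/13 = [7; 3, 4].

[7; 3, 4]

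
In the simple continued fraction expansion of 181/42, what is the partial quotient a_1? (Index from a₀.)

3

181 = 4·42 + 13   →  a_0 = 4
42 = 3·13 + 3   →  a_1 = 3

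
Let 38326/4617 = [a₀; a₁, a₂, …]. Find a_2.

38326 = 8·4617 + 1390   →  a_0 = 8
4617 = 3·1390 + 447   →  a_1 = 3
1390 = 3·447 + 49   →  a_2 = 3

3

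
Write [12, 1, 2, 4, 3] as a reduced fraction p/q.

Fold from the inside: start with 3/1.
  4 + 1/3 = 13/3
  2 + 3/13 = 29/13
  1 + 13/29 = 42/29
  12 + 29/42 = 533/42

533/42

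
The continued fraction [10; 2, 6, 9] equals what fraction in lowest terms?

Fold from the inside: start with 9/1.
  6 + 1/9 = 55/9
  2 + 9/55 = 119/55
  10 + 55/119 = 1245/119

1245/119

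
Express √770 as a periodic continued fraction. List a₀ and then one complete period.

a₀ = ⌊√770⌋ = 27.
With m₀=0, d₀=1 and mₖ₊₁ = dₖaₖ − mₖ, dₖ₊₁ = (n − mₖ₊₁²)/dₖ, aₖ₊₁ = ⌊(a₀+mₖ₊₁)/dₖ₊₁⌋:
  k=1: m=27, d=41, a=1
  k=2: m=14, d=14, a=2
  k=3: m=14, d=41, a=1
  k=4: m=27, d=1, a=54
d=1 and a=2a₀=54 at k=4, so the next step gives (m, d) = (27, 41) again — its k=1 value — and the period has length 4.

[27; 1, 2, 1, 54]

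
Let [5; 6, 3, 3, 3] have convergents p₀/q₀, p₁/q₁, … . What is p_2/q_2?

98/19

Using pₖ = aₖpₖ₋₁ + pₖ₋₂, qₖ = aₖqₖ₋₁ + qₖ₋₂ (with p₋₁=1, p₋₂=0, q₋₁=0, q₋₂=1):
  k=0: a=5, p=5, q=1
  k=1: a=6, p=31, q=6
  k=2: a=3, p=98, q=19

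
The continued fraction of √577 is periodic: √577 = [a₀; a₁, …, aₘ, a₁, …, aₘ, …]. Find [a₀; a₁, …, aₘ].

[24; 48]

a₀ = ⌊√577⌋ = 24.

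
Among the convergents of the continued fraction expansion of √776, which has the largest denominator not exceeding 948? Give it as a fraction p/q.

√776 = [27; 1, 5, 1, 54, …] (period length 4).
Convergents:
  p_0/q_0 = 27/1
  p_1/q_1 = 28/1
  p_2/q_2 = 167/6
  p_3/q_3 = 195/7
  p_4/q_4 = 10697/384
  p_5/q_5 = 10892/391
  p_6/q_6 = 65157/2339
q_5 = 391 ≤ 948 < 2339 = q_6, so the answer is 10892/391.

10892/391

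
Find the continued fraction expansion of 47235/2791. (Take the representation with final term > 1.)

47235 = 16·2791 + 2579
2791 = 1·2579 + 212
2579 = 12·212 + 35
212 = 6·35 + 2
35 = 17·2 + 1
2 = 2·1 + 0  (stop)
So 47235/2791 = [16; 1, 12, 6, 17, 2].

[16; 1, 12, 6, 17, 2]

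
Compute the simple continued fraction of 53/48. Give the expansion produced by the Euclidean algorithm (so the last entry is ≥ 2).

[1; 9, 1, 1, 2]

53 = 1*48 + 5
48 = 9*5 + 3
5 = 1*3 + 2
3 = 1*2 + 1
2 = 2*1 + 0  (stop)
So 53/48 = [1; 9, 1, 1, 2].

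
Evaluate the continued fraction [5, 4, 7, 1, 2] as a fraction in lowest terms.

Using pₖ = aₖpₖ₋₁ + pₖ₋₂ and qₖ = aₖqₖ₋₁ + qₖ₋₂:
  k=0: a=5, p=5, q=1
  k=1: a=4, p=21, q=4
  k=2: a=7, p=152, q=29
  k=3: a=1, p=173, q=33
  k=4: a=2, p=498, q=95

498/95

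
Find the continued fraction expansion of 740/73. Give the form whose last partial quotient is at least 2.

740 = 10·73 + 10
73 = 7·10 + 3
10 = 3·3 + 1
3 = 3·1 + 0  (stop)
So 740/73 = [10; 7, 3, 3].

[10; 7, 3, 3]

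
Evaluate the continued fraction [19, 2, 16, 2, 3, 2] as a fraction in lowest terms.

10561/542

Using pₖ = aₖpₖ₋₁ + pₖ₋₂ and qₖ = aₖqₖ₋₁ + qₖ₋₂:
  k=0: a=19, p=19, q=1
  k=1: a=2, p=39, q=2
  k=2: a=16, p=643, q=33
  k=3: a=2, p=1325, q=68
  k=4: a=3, p=4618, q=237
  k=5: a=2, p=10561, q=542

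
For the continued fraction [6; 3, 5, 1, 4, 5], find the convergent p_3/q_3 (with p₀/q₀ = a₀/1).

120/19

Using pₖ = aₖpₖ₋₁ + pₖ₋₂, qₖ = aₖqₖ₋₁ + qₖ₋₂ (with p₋₁=1, p₋₂=0, q₋₁=0, q₋₂=1):
  k=0: a=6, p=6, q=1
  k=1: a=3, p=19, q=3
  k=2: a=5, p=101, q=16
  k=3: a=1, p=120, q=19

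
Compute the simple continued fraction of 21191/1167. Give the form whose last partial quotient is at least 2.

[18; 6, 3, 4, 14]

21191 = 18·1167 + 185
1167 = 6·185 + 57
185 = 3·57 + 14
57 = 4·14 + 1
14 = 14·1 + 0  (stop)
So 21191/1167 = [18; 6, 3, 4, 14].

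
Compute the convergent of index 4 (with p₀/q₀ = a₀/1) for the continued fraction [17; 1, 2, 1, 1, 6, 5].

Using pₖ = aₖpₖ₋₁ + pₖ₋₂, qₖ = aₖqₖ₋₁ + qₖ₋₂ (with p₋₁=1, p₋₂=0, q₋₁=0, q₋₂=1):
  k=0: a=17, p=17, q=1
  k=1: a=1, p=18, q=1
  k=2: a=2, p=53, q=3
  k=3: a=1, p=71, q=4
  k=4: a=1, p=124, q=7

124/7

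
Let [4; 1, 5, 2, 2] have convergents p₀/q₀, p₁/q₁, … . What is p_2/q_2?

Using pₖ = aₖpₖ₋₁ + pₖ₋₂, qₖ = aₖqₖ₋₁ + qₖ₋₂ (with p₋₁=1, p₋₂=0, q₋₁=0, q₋₂=1):
  k=0: a=4, p=4, q=1
  k=1: a=1, p=5, q=1
  k=2: a=5, p=29, q=6

29/6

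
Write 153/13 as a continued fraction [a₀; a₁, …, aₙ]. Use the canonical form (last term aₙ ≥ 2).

153 = 11×13 + 10
13 = 1×10 + 3
10 = 3×3 + 1
3 = 3×1 + 0  (stop)
So 153/13 = [11; 1, 3, 3].

[11; 1, 3, 3]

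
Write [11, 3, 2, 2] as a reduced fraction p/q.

Fold from the inside: start with 2/1.
  2 + 1/2 = 5/2
  3 + 2/5 = 17/5
  11 + 5/17 = 192/17

192/17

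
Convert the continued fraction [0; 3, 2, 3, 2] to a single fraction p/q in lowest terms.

16/55

Using pₖ = aₖpₖ₋₁ + pₖ₋₂ and qₖ = aₖqₖ₋₁ + qₖ₋₂:
  k=0: a=0, p=0, q=1
  k=1: a=3, p=1, q=3
  k=2: a=2, p=2, q=7
  k=3: a=3, p=7, q=24
  k=4: a=2, p=16, q=55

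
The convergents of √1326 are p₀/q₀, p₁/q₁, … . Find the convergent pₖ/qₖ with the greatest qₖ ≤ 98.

√1326 = [36; 2, 2, 2, 2, 2, 72, …] (period length 6).
Convergents:
  p_0/q_0 = 36/1
  p_1/q_1 = 73/2
  p_2/q_2 = 182/5
  p_3/q_3 = 437/12
  p_4/q_4 = 1056/29
  p_5/q_5 = 2549/70
  p_6/q_6 = 184584/5069
q_5 = 70 ≤ 98 < 5069 = q_6, so the answer is 2549/70.

2549/70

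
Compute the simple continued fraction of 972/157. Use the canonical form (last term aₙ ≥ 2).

972 = 6·157 + 30
157 = 5·30 + 7
30 = 4·7 + 2
7 = 3·2 + 1
2 = 2·1 + 0  (stop)
So 972/157 = [6; 5, 4, 3, 2].

[6; 5, 4, 3, 2]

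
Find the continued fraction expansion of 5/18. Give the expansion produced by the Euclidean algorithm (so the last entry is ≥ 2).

[0; 3, 1, 1, 2]

5 = 0·18 + 5
18 = 3·5 + 3
5 = 1·3 + 2
3 = 1·2 + 1
2 = 2·1 + 0  (stop)
So 5/18 = [0; 3, 1, 1, 2].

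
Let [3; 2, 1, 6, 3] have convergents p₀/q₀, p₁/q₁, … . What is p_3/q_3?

67/20

Using pₖ = aₖpₖ₋₁ + pₖ₋₂, qₖ = aₖqₖ₋₁ + qₖ₋₂ (with p₋₁=1, p₋₂=0, q₋₁=0, q₋₂=1):
  k=0: a=3, p=3, q=1
  k=1: a=2, p=7, q=2
  k=2: a=1, p=10, q=3
  k=3: a=6, p=67, q=20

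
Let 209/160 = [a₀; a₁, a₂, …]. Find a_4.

3

209 = 1·160 + 49   →  a_0 = 1
160 = 3·49 + 13   →  a_1 = 3
49 = 3·13 + 10   →  a_2 = 3
13 = 1·10 + 3   →  a_3 = 1
10 = 3·3 + 1   →  a_4 = 3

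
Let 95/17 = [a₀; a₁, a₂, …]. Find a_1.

95 = 5·17 + 10   →  a_0 = 5
17 = 1·10 + 7   →  a_1 = 1

1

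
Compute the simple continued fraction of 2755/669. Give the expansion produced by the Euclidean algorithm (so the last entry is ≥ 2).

[4; 8, 2, 7, 2, 2]

2755 = 4×669 + 79
669 = 8×79 + 37
79 = 2×37 + 5
37 = 7×5 + 2
5 = 2×2 + 1
2 = 2×1 + 0  (stop)
So 2755/669 = [4; 8, 2, 7, 2, 2].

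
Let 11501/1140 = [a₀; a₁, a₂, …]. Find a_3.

11501 = 10·1140 + 101   →  a_0 = 10
1140 = 11·101 + 29   →  a_1 = 11
101 = 3·29 + 14   →  a_2 = 3
29 = 2·14 + 1   →  a_3 = 2

2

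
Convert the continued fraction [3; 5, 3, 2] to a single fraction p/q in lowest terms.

118/37

Using pₖ = aₖpₖ₋₁ + pₖ₋₂ and qₖ = aₖqₖ₋₁ + qₖ₋₂:
  k=0: a=3, p=3, q=1
  k=1: a=5, p=16, q=5
  k=2: a=3, p=51, q=16
  k=3: a=2, p=118, q=37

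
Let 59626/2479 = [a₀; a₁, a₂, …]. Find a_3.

2

59626 = 24·2479 + 130   →  a_0 = 24
2479 = 19·130 + 9   →  a_1 = 19
130 = 14·9 + 4   →  a_2 = 14
9 = 2·4 + 1   →  a_3 = 2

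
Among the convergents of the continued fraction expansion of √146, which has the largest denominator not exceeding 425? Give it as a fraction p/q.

√146 = [12; 12, 24, …] (period length 2).
Convergents:
  p_0/q_0 = 12/1
  p_1/q_1 = 145/12
  p_2/q_2 = 3492/289
  p_3/q_3 = 42049/3480
q_2 = 289 ≤ 425 < 3480 = q_3, so the answer is 3492/289.

3492/289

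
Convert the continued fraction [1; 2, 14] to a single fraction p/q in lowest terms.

Fold from the inside: start with 14/1.
  2 + 1/14 = 29/14
  1 + 14/29 = 43/29

43/29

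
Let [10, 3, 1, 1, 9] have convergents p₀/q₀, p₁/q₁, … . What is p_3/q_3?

72/7

Using pₖ = aₖpₖ₋₁ + pₖ₋₂, qₖ = aₖqₖ₋₁ + qₖ₋₂ (with p₋₁=1, p₋₂=0, q₋₁=0, q₋₂=1):
  k=0: a=10, p=10, q=1
  k=1: a=3, p=31, q=3
  k=2: a=1, p=41, q=4
  k=3: a=1, p=72, q=7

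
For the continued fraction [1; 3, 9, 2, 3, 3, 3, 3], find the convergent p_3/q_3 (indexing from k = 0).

Using pₖ = aₖpₖ₋₁ + pₖ₋₂, qₖ = aₖqₖ₋₁ + qₖ₋₂ (with p₋₁=1, p₋₂=0, q₋₁=0, q₋₂=1):
  k=0: a=1, p=1, q=1
  k=1: a=3, p=4, q=3
  k=2: a=9, p=37, q=28
  k=3: a=2, p=78, q=59

78/59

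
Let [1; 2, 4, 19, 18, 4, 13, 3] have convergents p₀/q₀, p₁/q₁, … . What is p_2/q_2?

13/9

Using pₖ = aₖpₖ₋₁ + pₖ₋₂, qₖ = aₖqₖ₋₁ + qₖ₋₂ (with p₋₁=1, p₋₂=0, q₋₁=0, q₋₂=1):
  k=0: a=1, p=1, q=1
  k=1: a=2, p=3, q=2
  k=2: a=4, p=13, q=9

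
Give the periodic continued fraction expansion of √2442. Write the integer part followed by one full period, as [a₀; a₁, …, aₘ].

a₀ = ⌊√2442⌋ = 49.
With m₀=0, d₀=1 and mₖ₊₁ = dₖaₖ − mₖ, dₖ₊₁ = (n − mₖ₊₁²)/dₖ, aₖ₊₁ = ⌊(a₀+mₖ₊₁)/dₖ₊₁⌋:
  k=1: m=49, d=41, a=2
  k=2: m=33, d=33, a=2
  k=3: m=33, d=41, a=2
  k=4: m=49, d=1, a=98
d=1 and a=2a₀=98 at k=4, so the next step gives (m, d) = (49, 41) again — its k=1 value — and the period has length 4.

[49; 2, 2, 2, 98]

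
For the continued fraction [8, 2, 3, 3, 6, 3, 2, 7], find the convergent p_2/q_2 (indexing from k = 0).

Using pₖ = aₖpₖ₋₁ + pₖ₋₂, qₖ = aₖqₖ₋₁ + qₖ₋₂ (with p₋₁=1, p₋₂=0, q₋₁=0, q₋₂=1):
  k=0: a=8, p=8, q=1
  k=1: a=2, p=17, q=2
  k=2: a=3, p=59, q=7

59/7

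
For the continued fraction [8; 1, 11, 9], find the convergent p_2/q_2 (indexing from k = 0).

107/12

Using pₖ = aₖpₖ₋₁ + pₖ₋₂, qₖ = aₖqₖ₋₁ + qₖ₋₂ (with p₋₁=1, p₋₂=0, q₋₁=0, q₋₂=1):
  k=0: a=8, p=8, q=1
  k=1: a=1, p=9, q=1
  k=2: a=11, p=107, q=12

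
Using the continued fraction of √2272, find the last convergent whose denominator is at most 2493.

√2272 = [47; 1, 1, 1, 94, …] (period length 4).
Convergents:
  p_0/q_0 = 47/1
  p_1/q_1 = 48/1
  p_2/q_2 = 95/2
  p_3/q_3 = 143/3
  p_4/q_4 = 13537/284
  p_5/q_5 = 13680/287
  p_6/q_6 = 27217/571
  p_7/q_7 = 40897/858
  p_8/q_8 = 3871535/81223
q_7 = 858 ≤ 2493 < 81223 = q_8, so the answer is 40897/858.

40897/858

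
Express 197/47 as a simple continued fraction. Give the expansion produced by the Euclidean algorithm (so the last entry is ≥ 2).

197 = 4×47 + 9
47 = 5×9 + 2
9 = 4×2 + 1
2 = 2×1 + 0  (stop)
So 197/47 = [4; 5, 4, 2].

[4; 5, 4, 2]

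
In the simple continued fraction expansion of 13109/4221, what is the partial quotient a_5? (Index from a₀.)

13109 = 3·4221 + 446   →  a_0 = 3
4221 = 9·446 + 207   →  a_1 = 9
446 = 2·207 + 32   →  a_2 = 2
207 = 6·32 + 15   →  a_3 = 6
32 = 2·15 + 2   →  a_4 = 2
15 = 7·2 + 1   →  a_5 = 7

7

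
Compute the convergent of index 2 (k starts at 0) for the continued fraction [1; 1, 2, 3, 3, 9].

5/3

Using pₖ = aₖpₖ₋₁ + pₖ₋₂, qₖ = aₖqₖ₋₁ + qₖ₋₂ (with p₋₁=1, p₋₂=0, q₋₁=0, q₋₂=1):
  k=0: a=1, p=1, q=1
  k=1: a=1, p=2, q=1
  k=2: a=2, p=5, q=3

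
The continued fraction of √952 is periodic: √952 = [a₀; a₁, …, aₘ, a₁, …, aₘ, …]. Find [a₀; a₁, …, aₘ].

a₀ = ⌊√952⌋ = 30.
With m₀=0, d₀=1 and mₖ₊₁ = dₖaₖ − mₖ, dₖ₊₁ = (n − mₖ₊₁²)/dₖ, aₖ₊₁ = ⌊(a₀+mₖ₊₁)/dₖ₊₁⌋:
  k=1: m=30, d=52, a=1
  k=2: m=22, d=9, a=5
  k=3: m=23, d=47, a=1
  k=4: m=24, d=8, a=6
  k=5: m=24, d=47, a=1
  k=6: m=23, d=9, a=5
  k=7: m=22, d=52, a=1
  k=8: m=30, d=1, a=60
d=1 and a=2a₀=60 at k=8, so the next step gives (m, d) = (30, 52) again — its k=1 value — and the period has length 8.

[30; 1, 5, 1, 6, 1, 5, 1, 60]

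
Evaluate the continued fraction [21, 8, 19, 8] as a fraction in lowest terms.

26025/1232

Fold from the inside: start with 8/1.
  19 + 1/8 = 153/8
  8 + 8/153 = 1232/153
  21 + 153/1232 = 26025/1232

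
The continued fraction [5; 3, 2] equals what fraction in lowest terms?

Fold from the inside: start with 2/1.
  3 + 1/2 = 7/2
  5 + 2/7 = 37/7

37/7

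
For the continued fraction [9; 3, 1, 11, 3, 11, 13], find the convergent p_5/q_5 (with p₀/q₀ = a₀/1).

Using pₖ = aₖpₖ₋₁ + pₖ₋₂, qₖ = aₖqₖ₋₁ + qₖ₋₂ (with p₋₁=1, p₋₂=0, q₋₁=0, q₋₂=1):
  k=0: a=9, p=9, q=1
  k=1: a=3, p=28, q=3
  k=2: a=1, p=37, q=4
  k=3: a=11, p=435, q=47
  k=4: a=3, p=1342, q=145
  k=5: a=11, p=15197, q=1642

15197/1642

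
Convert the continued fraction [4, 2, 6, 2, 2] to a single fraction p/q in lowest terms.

308/69

Using pₖ = aₖpₖ₋₁ + pₖ₋₂ and qₖ = aₖqₖ₋₁ + qₖ₋₂:
  k=0: a=4, p=4, q=1
  k=1: a=2, p=9, q=2
  k=2: a=6, p=58, q=13
  k=3: a=2, p=125, q=28
  k=4: a=2, p=308, q=69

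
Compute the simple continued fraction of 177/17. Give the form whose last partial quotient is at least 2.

[10; 2, 2, 3]

177 = 10*17 + 7
17 = 2*7 + 3
7 = 2*3 + 1
3 = 3*1 + 0  (stop)
So 177/17 = [10; 2, 2, 3].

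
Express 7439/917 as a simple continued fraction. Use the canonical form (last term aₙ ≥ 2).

7439 = 8*917 + 103
917 = 8*103 + 93
103 = 1*93 + 10
93 = 9*10 + 3
10 = 3*3 + 1
3 = 3*1 + 0  (stop)
So 7439/917 = [8; 8, 1, 9, 3, 3].

[8; 8, 1, 9, 3, 3]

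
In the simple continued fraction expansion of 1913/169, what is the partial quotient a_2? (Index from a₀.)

7

1913 = 11·169 + 54   →  a_0 = 11
169 = 3·54 + 7   →  a_1 = 3
54 = 7·7 + 5   →  a_2 = 7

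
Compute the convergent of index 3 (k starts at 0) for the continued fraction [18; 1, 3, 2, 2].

169/9

Using pₖ = aₖpₖ₋₁ + pₖ₋₂, qₖ = aₖqₖ₋₁ + qₖ₋₂ (with p₋₁=1, p₋₂=0, q₋₁=0, q₋₂=1):
  k=0: a=18, p=18, q=1
  k=1: a=1, p=19, q=1
  k=2: a=3, p=75, q=4
  k=3: a=2, p=169, q=9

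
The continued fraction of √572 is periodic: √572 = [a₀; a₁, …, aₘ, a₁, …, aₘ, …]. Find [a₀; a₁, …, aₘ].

a₀ = ⌊√572⌋ = 23.

[23; 1, 10, 1, 46]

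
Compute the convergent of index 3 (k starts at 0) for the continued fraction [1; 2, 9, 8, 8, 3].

Using pₖ = aₖpₖ₋₁ + pₖ₋₂, qₖ = aₖqₖ₋₁ + qₖ₋₂ (with p₋₁=1, p₋₂=0, q₋₁=0, q₋₂=1):
  k=0: a=1, p=1, q=1
  k=1: a=2, p=3, q=2
  k=2: a=9, p=28, q=19
  k=3: a=8, p=227, q=154

227/154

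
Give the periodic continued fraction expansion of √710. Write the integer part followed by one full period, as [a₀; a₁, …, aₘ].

[26; 1, 1, 1, 4, 1, 1, 1, 52]

a₀ = ⌊√710⌋ = 26.
With m₀=0, d₀=1 and mₖ₊₁ = dₖaₖ − mₖ, dₖ₊₁ = (n − mₖ₊₁²)/dₖ, aₖ₊₁ = ⌊(a₀+mₖ₊₁)/dₖ₊₁⌋:
  k=1: m=26, d=34, a=1
  k=2: m=8, d=19, a=1
  k=3: m=11, d=31, a=1
  k=4: m=20, d=10, a=4
  k=5: m=20, d=31, a=1
  k=6: m=11, d=19, a=1
  k=7: m=8, d=34, a=1
  k=8: m=26, d=1, a=52
d=1 and a=2a₀=52 at k=8, so the next step gives (m, d) = (26, 34) again — its k=1 value — and the period has length 8.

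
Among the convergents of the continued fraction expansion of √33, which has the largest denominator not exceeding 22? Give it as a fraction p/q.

23/4

√33 = [5; 1, 2, 1, 10, …] (period length 4).
Convergents:
  p_0/q_0 = 5/1
  p_1/q_1 = 6/1
  p_2/q_2 = 17/3
  p_3/q_3 = 23/4
  p_4/q_4 = 247/43
q_3 = 4 ≤ 22 < 43 = q_4, so the answer is 23/4.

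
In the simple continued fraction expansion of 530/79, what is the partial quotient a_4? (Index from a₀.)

530 = 6·79 + 56   →  a_0 = 6
79 = 1·56 + 23   →  a_1 = 1
56 = 2·23 + 10   →  a_2 = 2
23 = 2·10 + 3   →  a_3 = 2
10 = 3·3 + 1   →  a_4 = 3

3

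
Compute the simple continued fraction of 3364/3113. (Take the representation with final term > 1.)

3364 = 1×3113 + 251
3113 = 12×251 + 101
251 = 2×101 + 49
101 = 2×49 + 3
49 = 16×3 + 1
3 = 3×1 + 0  (stop)
So 3364/3113 = [1; 12, 2, 2, 16, 3].

[1; 12, 2, 2, 16, 3]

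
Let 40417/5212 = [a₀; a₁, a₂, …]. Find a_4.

3

40417 = 7·5212 + 3933   →  a_0 = 7
5212 = 1·3933 + 1279   →  a_1 = 1
3933 = 3·1279 + 96   →  a_2 = 3
1279 = 13·96 + 31   →  a_3 = 13
96 = 3·31 + 3   →  a_4 = 3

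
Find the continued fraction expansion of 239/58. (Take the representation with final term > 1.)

[4; 8, 3, 2]

239 = 4×58 + 7
58 = 8×7 + 2
7 = 3×2 + 1
2 = 2×1 + 0  (stop)
So 239/58 = [4; 8, 3, 2].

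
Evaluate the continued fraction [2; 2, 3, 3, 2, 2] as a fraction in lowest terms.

Fold from the inside: start with 2/1.
  2 + 1/2 = 5/2
  3 + 2/5 = 17/5
  3 + 5/17 = 56/17
  2 + 17/56 = 129/56
  2 + 56/129 = 314/129

314/129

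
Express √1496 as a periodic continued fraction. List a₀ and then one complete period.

a₀ = ⌊√1496⌋ = 38.
With m₀=0, d₀=1 and mₖ₊₁ = dₖaₖ − mₖ, dₖ₊₁ = (n − mₖ₊₁²)/dₖ, aₖ₊₁ = ⌊(a₀+mₖ₊₁)/dₖ₊₁⌋:
  k=1: m=38, d=52, a=1
  k=2: m=14, d=25, a=2
  k=3: m=36, d=8, a=9
  k=4: m=36, d=25, a=2
  k=5: m=14, d=52, a=1
  k=6: m=38, d=1, a=76
d=1 and a=2a₀=76 at k=6, so the next step gives (m, d) = (38, 52) again — its k=1 value — and the period has length 6.

[38; 1, 2, 9, 2, 1, 76]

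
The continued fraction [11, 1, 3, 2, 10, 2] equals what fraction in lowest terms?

Fold from the inside: start with 2/1.
  10 + 1/2 = 21/2
  2 + 2/21 = 44/21
  3 + 21/44 = 153/44
  1 + 44/153 = 197/153
  11 + 153/197 = 2320/197

2320/197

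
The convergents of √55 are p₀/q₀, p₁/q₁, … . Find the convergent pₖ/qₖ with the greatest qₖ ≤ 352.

1283/173

√55 = [7; 2, 2, 2, 14, …] (period length 4).
Convergents:
  p_0/q_0 = 7/1
  p_1/q_1 = 15/2
  p_2/q_2 = 37/5
  p_3/q_3 = 89/12
  p_4/q_4 = 1283/173
  p_5/q_5 = 2655/358
q_4 = 173 ≤ 352 < 358 = q_5, so the answer is 1283/173.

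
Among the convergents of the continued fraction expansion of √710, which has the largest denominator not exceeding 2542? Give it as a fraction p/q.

67334/2527

√710 = [26; 1, 1, 1, 4, 1, 1, 1, 52, …] (period length 8).
Convergents:
  p_0/q_0 = 26/1
  p_1/q_1 = 27/1
  p_2/q_2 = 53/2
  p_3/q_3 = 80/3
  p_4/q_4 = 373/14
  p_5/q_5 = 453/17
  p_6/q_6 = 826/31
  p_7/q_7 = 1279/48
  p_8/q_8 = 67334/2527
  p_9/q_9 = 68613/2575
q_8 = 2527 ≤ 2542 < 2575 = q_9, so the answer is 67334/2527.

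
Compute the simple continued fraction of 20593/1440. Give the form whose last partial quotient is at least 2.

20593 = 14·1440 + 433
1440 = 3·433 + 141
433 = 3·141 + 10
141 = 14·10 + 1
10 = 10·1 + 0  (stop)
So 20593/1440 = [14; 3, 3, 14, 10].

[14; 3, 3, 14, 10]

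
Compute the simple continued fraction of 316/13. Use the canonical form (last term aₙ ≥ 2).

316 = 24*13 + 4
13 = 3*4 + 1
4 = 4*1 + 0  (stop)
So 316/13 = [24; 3, 4].

[24; 3, 4]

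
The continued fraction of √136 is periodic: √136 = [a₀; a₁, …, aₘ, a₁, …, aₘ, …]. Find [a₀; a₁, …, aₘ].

[11; 1, 1, 1, 22]

a₀ = ⌊√136⌋ = 11.
With m₀=0, d₀=1 and mₖ₊₁ = dₖaₖ − mₖ, dₖ₊₁ = (n − mₖ₊₁²)/dₖ, aₖ₊₁ = ⌊(a₀+mₖ₊₁)/dₖ₊₁⌋:
  k=1: m=11, d=15, a=1
  k=2: m=4, d=8, a=1
  k=3: m=4, d=15, a=1
  k=4: m=11, d=1, a=22
d=1 and a=2a₀=22 at k=4, so the next step gives (m, d) = (11, 15) again — its k=1 value — and the period has length 4.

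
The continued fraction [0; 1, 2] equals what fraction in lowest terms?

2/3

Fold from the inside: start with 2/1.
  1 + 1/2 = 3/2
  0 + 2/3 = 2/3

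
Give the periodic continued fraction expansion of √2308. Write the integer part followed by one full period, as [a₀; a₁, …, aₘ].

a₀ = ⌊√2308⌋ = 48.
With m₀=0, d₀=1 and mₖ₊₁ = dₖaₖ − mₖ, dₖ₊₁ = (n − mₖ₊₁²)/dₖ, aₖ₊₁ = ⌊(a₀+mₖ₊₁)/dₖ₊₁⌋:
  k=1: m=48, d=4, a=24
  k=2: m=48, d=1, a=96
d=1 and a=2a₀=96 at k=2, so the next step gives (m, d) = (48, 4) again — its k=1 value — and the period has length 2.

[48; 24, 96]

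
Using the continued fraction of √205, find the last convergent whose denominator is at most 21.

272/19

√205 = [14; 3, 6, 1, 4, 1, 6, 3, 28, …] (period length 8).
Convergents:
  p_0/q_0 = 14/1
  p_1/q_1 = 43/3
  p_2/q_2 = 272/19
  p_3/q_3 = 315/22
q_2 = 19 ≤ 21 < 22 = q_3, so the answer is 272/19.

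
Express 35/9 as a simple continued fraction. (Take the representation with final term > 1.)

35 = 3×9 + 8
9 = 1×8 + 1
8 = 8×1 + 0  (stop)
So 35/9 = [3; 1, 8].

[3; 1, 8]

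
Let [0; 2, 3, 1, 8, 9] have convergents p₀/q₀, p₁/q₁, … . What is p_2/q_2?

Using pₖ = aₖpₖ₋₁ + pₖ₋₂, qₖ = aₖqₖ₋₁ + qₖ₋₂ (with p₋₁=1, p₋₂=0, q₋₁=0, q₋₂=1):
  k=0: a=0, p=0, q=1
  k=1: a=2, p=1, q=2
  k=2: a=3, p=3, q=7

3/7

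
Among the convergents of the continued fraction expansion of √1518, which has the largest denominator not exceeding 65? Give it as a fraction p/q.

1013/26

√1518 = [38; 1, 24, 1, 76, …] (period length 4).
Convergents:
  p_0/q_0 = 38/1
  p_1/q_1 = 39/1
  p_2/q_2 = 974/25
  p_3/q_3 = 1013/26
  p_4/q_4 = 77962/2001
q_3 = 26 ≤ 65 < 2001 = q_4, so the answer is 1013/26.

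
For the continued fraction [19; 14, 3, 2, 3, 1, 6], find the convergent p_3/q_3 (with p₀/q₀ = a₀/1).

Using pₖ = aₖpₖ₋₁ + pₖ₋₂, qₖ = aₖqₖ₋₁ + qₖ₋₂ (with p₋₁=1, p₋₂=0, q₋₁=0, q₋₂=1):
  k=0: a=19, p=19, q=1
  k=1: a=14, p=267, q=14
  k=2: a=3, p=820, q=43
  k=3: a=2, p=1907, q=100

1907/100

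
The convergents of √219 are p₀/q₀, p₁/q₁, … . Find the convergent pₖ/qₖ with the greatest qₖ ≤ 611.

√219 = [14; 1, 3, 1, 28, …] (period length 4).
Convergents:
  p_0/q_0 = 14/1
  p_1/q_1 = 15/1
  p_2/q_2 = 59/4
  p_3/q_3 = 74/5
  p_4/q_4 = 2131/144
  p_5/q_5 = 2205/149
  p_6/q_6 = 8746/591
  p_7/q_7 = 10951/740
q_6 = 591 ≤ 611 < 740 = q_7, so the answer is 8746/591.

8746/591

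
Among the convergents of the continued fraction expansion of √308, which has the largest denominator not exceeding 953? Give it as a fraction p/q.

12478/711

√308 = [17; 1, 1, 4, 1, 1, 34, …] (period length 6).
Convergents:
  p_0/q_0 = 17/1
  p_1/q_1 = 18/1
  p_2/q_2 = 35/2
  p_3/q_3 = 158/9
  p_4/q_4 = 193/11
  p_5/q_5 = 351/20
  p_6/q_6 = 12127/691
  p_7/q_7 = 12478/711
  p_8/q_8 = 24605/1402
q_7 = 711 ≤ 953 < 1402 = q_8, so the answer is 12478/711.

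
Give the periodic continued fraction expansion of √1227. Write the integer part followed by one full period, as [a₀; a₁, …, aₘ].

[35; 35, 70]

a₀ = ⌊√1227⌋ = 35.
With m₀=0, d₀=1 and mₖ₊₁ = dₖaₖ − mₖ, dₖ₊₁ = (n − mₖ₊₁²)/dₖ, aₖ₊₁ = ⌊(a₀+mₖ₊₁)/dₖ₊₁⌋:
  k=1: m=35, d=2, a=35
  k=2: m=35, d=1, a=70
d=1 and a=2a₀=70 at k=2, so the next step gives (m, d) = (35, 2) again — its k=1 value — and the period has length 2.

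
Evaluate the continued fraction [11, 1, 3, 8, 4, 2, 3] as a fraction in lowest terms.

Using pₖ = aₖpₖ₋₁ + pₖ₋₂ and qₖ = aₖqₖ₋₁ + qₖ₋₂:
  k=0: a=11, p=11, q=1
  k=1: a=1, p=12, q=1
  k=2: a=3, p=47, q=4
  k=3: a=8, p=388, q=33
  k=4: a=4, p=1599, q=136
  k=5: a=2, p=3586, q=305
  k=6: a=3, p=12357, q=1051

12357/1051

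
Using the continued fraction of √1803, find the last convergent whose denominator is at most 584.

√1803 = [42; 2, 6, 28, 6, 2, 84, …] (period length 6).
Convergents:
  p_0/q_0 = 42/1
  p_1/q_1 = 85/2
  p_2/q_2 = 552/13
  p_3/q_3 = 15541/366
  p_4/q_4 = 93798/2209
q_3 = 366 ≤ 584 < 2209 = q_4, so the answer is 15541/366.

15541/366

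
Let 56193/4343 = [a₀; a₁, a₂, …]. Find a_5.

2

56193 = 12·4343 + 4077   →  a_0 = 12
4343 = 1·4077 + 266   →  a_1 = 1
4077 = 15·266 + 87   →  a_2 = 15
266 = 3·87 + 5   →  a_3 = 3
87 = 17·5 + 2   →  a_4 = 17
5 = 2·2 + 1   →  a_5 = 2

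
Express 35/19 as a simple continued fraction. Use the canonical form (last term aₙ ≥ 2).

[1; 1, 5, 3]

35 = 1×19 + 16
19 = 1×16 + 3
16 = 5×3 + 1
3 = 3×1 + 0  (stop)
So 35/19 = [1; 1, 5, 3].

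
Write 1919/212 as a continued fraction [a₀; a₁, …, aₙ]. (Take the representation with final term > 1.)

[9; 19, 3, 1, 2]

1919 = 9*212 + 11
212 = 19*11 + 3
11 = 3*3 + 2
3 = 1*2 + 1
2 = 2*1 + 0  (stop)
So 1919/212 = [9; 19, 3, 1, 2].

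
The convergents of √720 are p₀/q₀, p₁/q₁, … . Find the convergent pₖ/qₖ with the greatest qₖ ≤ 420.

8667/323

√720 = [26; 1, 4, 1, 52, …] (period length 4).
Convergents:
  p_0/q_0 = 26/1
  p_1/q_1 = 27/1
  p_2/q_2 = 134/5
  p_3/q_3 = 161/6
  p_4/q_4 = 8506/317
  p_5/q_5 = 8667/323
  p_6/q_6 = 43174/1609
q_5 = 323 ≤ 420 < 1609 = q_6, so the answer is 8667/323.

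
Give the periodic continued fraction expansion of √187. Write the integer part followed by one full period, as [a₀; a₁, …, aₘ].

a₀ = ⌊√187⌋ = 13.
With m₀=0, d₀=1 and mₖ₊₁ = dₖaₖ − mₖ, dₖ₊₁ = (n − mₖ₊₁²)/dₖ, aₖ₊₁ = ⌊(a₀+mₖ₊₁)/dₖ₊₁⌋:
  k=1: m=13, d=18, a=1
  k=2: m=5, d=9, a=2
  k=3: m=13, d=2, a=13
  k=4: m=13, d=9, a=2
  k=5: m=5, d=18, a=1
  k=6: m=13, d=1, a=26
d=1 and a=2a₀=26 at k=6, so the next step gives (m, d) = (13, 18) again — its k=1 value — and the period has length 6.

[13; 1, 2, 13, 2, 1, 26]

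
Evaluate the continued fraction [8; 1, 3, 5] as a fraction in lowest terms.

Fold from the inside: start with 5/1.
  3 + 1/5 = 16/5
  1 + 5/16 = 21/16
  8 + 16/21 = 184/21

184/21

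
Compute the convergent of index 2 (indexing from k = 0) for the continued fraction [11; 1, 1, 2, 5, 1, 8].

23/2

Using pₖ = aₖpₖ₋₁ + pₖ₋₂, qₖ = aₖqₖ₋₁ + qₖ₋₂ (with p₋₁=1, p₋₂=0, q₋₁=0, q₋₂=1):
  k=0: a=11, p=11, q=1
  k=1: a=1, p=12, q=1
  k=2: a=1, p=23, q=2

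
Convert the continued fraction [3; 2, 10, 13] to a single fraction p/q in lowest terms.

Fold from the inside: start with 13/1.
  10 + 1/13 = 131/13
  2 + 13/131 = 275/131
  3 + 131/275 = 956/275

956/275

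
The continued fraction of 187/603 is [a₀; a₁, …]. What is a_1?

3

187 = 0·603 + 187   →  a_0 = 0
603 = 3·187 + 42   →  a_1 = 3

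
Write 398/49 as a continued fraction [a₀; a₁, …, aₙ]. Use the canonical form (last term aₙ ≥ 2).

398 = 8×49 + 6
49 = 8×6 + 1
6 = 6×1 + 0  (stop)
So 398/49 = [8; 8, 6].

[8; 8, 6]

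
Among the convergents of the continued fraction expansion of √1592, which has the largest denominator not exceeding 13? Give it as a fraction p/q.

√1592 = [39; 1, 8, 1, 78, …] (period length 4).
Convergents:
  p_0/q_0 = 39/1
  p_1/q_1 = 40/1
  p_2/q_2 = 359/9
  p_3/q_3 = 399/10
  p_4/q_4 = 31481/789
q_3 = 10 ≤ 13 < 789 = q_4, so the answer is 399/10.

399/10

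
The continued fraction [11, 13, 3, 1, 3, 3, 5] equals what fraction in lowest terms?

Using pₖ = aₖpₖ₋₁ + pₖ₋₂ and qₖ = aₖqₖ₋₁ + qₖ₋₂:
  k=0: a=11, p=11, q=1
  k=1: a=13, p=144, q=13
  k=2: a=3, p=443, q=40
  k=3: a=1, p=587, q=53
  k=4: a=3, p=2204, q=199
  k=5: a=3, p=7199, q=650
  k=6: a=5, p=38199, q=3449

38199/3449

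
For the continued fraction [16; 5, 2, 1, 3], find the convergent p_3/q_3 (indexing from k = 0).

Using pₖ = aₖpₖ₋₁ + pₖ₋₂, qₖ = aₖqₖ₋₁ + qₖ₋₂ (with p₋₁=1, p₋₂=0, q₋₁=0, q₋₂=1):
  k=0: a=16, p=16, q=1
  k=1: a=5, p=81, q=5
  k=2: a=2, p=178, q=11
  k=3: a=1, p=259, q=16

259/16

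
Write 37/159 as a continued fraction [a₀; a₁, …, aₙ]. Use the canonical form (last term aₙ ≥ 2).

37 = 0*159 + 37
159 = 4*37 + 11
37 = 3*11 + 4
11 = 2*4 + 3
4 = 1*3 + 1
3 = 3*1 + 0  (stop)
So 37/159 = [0; 4, 3, 2, 1, 3].

[0; 4, 3, 2, 1, 3]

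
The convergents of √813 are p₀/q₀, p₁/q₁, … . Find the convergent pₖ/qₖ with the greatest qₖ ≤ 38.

√813 = [28; 1, 1, 18, 1, 1, 56, …] (period length 6).
Convergents:
  p_0/q_0 = 28/1
  p_1/q_1 = 29/1
  p_2/q_2 = 57/2
  p_3/q_3 = 1055/37
  p_4/q_4 = 1112/39
q_3 = 37 ≤ 38 < 39 = q_4, so the answer is 1055/37.

1055/37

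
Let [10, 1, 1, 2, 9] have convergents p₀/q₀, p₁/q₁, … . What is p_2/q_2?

21/2

Using pₖ = aₖpₖ₋₁ + pₖ₋₂, qₖ = aₖqₖ₋₁ + qₖ₋₂ (with p₋₁=1, p₋₂=0, q₋₁=0, q₋₂=1):
  k=0: a=10, p=10, q=1
  k=1: a=1, p=11, q=1
  k=2: a=1, p=21, q=2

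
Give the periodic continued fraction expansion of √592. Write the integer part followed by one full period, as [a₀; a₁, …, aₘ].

a₀ = ⌊√592⌋ = 24.
With m₀=0, d₀=1 and mₖ₊₁ = dₖaₖ − mₖ, dₖ₊₁ = (n − mₖ₊₁²)/dₖ, aₖ₊₁ = ⌊(a₀+mₖ₊₁)/dₖ₊₁⌋:
  k=1: m=24, d=16, a=3
  k=2: m=24, d=1, a=48
d=1 and a=2a₀=48 at k=2, so the next step gives (m, d) = (24, 16) again — its k=1 value — and the period has length 2.

[24; 3, 48]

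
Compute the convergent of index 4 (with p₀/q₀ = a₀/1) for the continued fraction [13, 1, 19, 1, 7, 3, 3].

Using pₖ = aₖpₖ₋₁ + pₖ₋₂, qₖ = aₖqₖ₋₁ + qₖ₋₂ (with p₋₁=1, p₋₂=0, q₋₁=0, q₋₂=1):
  k=0: a=13, p=13, q=1
  k=1: a=1, p=14, q=1
  k=2: a=19, p=279, q=20
  k=3: a=1, p=293, q=21
  k=4: a=7, p=2330, q=167

2330/167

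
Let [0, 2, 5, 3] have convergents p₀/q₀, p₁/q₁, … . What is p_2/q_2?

Using pₖ = aₖpₖ₋₁ + pₖ₋₂, qₖ = aₖqₖ₋₁ + qₖ₋₂ (with p₋₁=1, p₋₂=0, q₋₁=0, q₋₂=1):
  k=0: a=0, p=0, q=1
  k=1: a=2, p=1, q=2
  k=2: a=5, p=5, q=11

5/11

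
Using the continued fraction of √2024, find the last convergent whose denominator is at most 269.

√2024 = [44; 1, 88, …] (period length 2).
Convergents:
  p_0/q_0 = 44/1
  p_1/q_1 = 45/1
  p_2/q_2 = 4004/89
  p_3/q_3 = 4049/90
  p_4/q_4 = 360316/8009
q_3 = 90 ≤ 269 < 8009 = q_4, so the answer is 4049/90.

4049/90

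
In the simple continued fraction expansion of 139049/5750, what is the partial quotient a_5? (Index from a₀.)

18

139049 = 24·5750 + 1049   →  a_0 = 24
5750 = 5·1049 + 505   →  a_1 = 5
1049 = 2·505 + 39   →  a_2 = 2
505 = 12·39 + 37   →  a_3 = 12
39 = 1·37 + 2   →  a_4 = 1
37 = 18·2 + 1   →  a_5 = 18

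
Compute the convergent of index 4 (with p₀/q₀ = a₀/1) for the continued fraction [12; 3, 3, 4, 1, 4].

652/53

Using pₖ = aₖpₖ₋₁ + pₖ₋₂, qₖ = aₖqₖ₋₁ + qₖ₋₂ (with p₋₁=1, p₋₂=0, q₋₁=0, q₋₂=1):
  k=0: a=12, p=12, q=1
  k=1: a=3, p=37, q=3
  k=2: a=3, p=123, q=10
  k=3: a=4, p=529, q=43
  k=4: a=1, p=652, q=53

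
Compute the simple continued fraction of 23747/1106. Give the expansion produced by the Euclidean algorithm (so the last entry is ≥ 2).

[21; 2, 8, 7, 9]

23747 = 21·1106 + 521
1106 = 2·521 + 64
521 = 8·64 + 9
64 = 7·9 + 1
9 = 9·1 + 0  (stop)
So 23747/1106 = [21; 2, 8, 7, 9].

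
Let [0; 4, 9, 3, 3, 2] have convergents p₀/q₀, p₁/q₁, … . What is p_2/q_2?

9/37

Using pₖ = aₖpₖ₋₁ + pₖ₋₂, qₖ = aₖqₖ₋₁ + qₖ₋₂ (with p₋₁=1, p₋₂=0, q₋₁=0, q₋₂=1):
  k=0: a=0, p=0, q=1
  k=1: a=4, p=1, q=4
  k=2: a=9, p=9, q=37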